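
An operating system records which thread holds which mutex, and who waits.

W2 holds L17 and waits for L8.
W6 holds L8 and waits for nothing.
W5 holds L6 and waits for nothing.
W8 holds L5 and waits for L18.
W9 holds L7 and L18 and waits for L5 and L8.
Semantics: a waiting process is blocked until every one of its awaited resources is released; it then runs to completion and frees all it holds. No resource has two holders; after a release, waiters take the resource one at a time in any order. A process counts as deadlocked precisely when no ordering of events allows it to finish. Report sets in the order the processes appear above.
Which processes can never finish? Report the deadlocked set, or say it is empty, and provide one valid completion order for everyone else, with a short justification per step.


Deadlocked set: W8 and W9.
Key observation: the knot is the closed ring of waits W8 -> W9 -> W8; no other process is dragged down with it.
The rest can finish in the order W5, W6, W2.
Verifying each step:
  W5: no waits; runs immediately, freeing L6
  W6: no waits; runs immediately, freeing L8
  run W2 (all its waits — L8 — are resolved); releases L17


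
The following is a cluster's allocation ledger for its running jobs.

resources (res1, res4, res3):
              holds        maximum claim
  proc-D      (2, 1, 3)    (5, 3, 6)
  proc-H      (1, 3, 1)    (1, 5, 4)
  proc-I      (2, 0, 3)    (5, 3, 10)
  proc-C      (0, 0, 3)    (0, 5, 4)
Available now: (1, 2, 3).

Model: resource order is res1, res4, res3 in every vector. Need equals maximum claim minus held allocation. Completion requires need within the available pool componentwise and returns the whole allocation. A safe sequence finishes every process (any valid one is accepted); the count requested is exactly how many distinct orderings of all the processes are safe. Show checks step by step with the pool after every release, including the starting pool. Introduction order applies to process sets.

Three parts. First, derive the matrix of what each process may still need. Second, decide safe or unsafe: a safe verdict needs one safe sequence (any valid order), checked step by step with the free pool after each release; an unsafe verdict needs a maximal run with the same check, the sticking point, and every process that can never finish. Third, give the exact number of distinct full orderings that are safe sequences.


(1) Need matrix, components ordered res1, res4, res3:
  proc-D: (3, 2, 3)
  proc-H: (0, 2, 3)
  proc-I: (3, 3, 7)
  proc-C: (0, 5, 1)
(2) UNSAFE.
Key observation: no order helps: past proc-H, proc-C, the free pool tops out at (2, 5, 7), below what each blocked process needs in res1.
Going as far as possible: proc-H, proc-C; after that, nothing fits. Walking it through:
  pool = (1, 2, 3)
  proc-H: need (0, 2, 3) fits (1, 2, 3); releases (1, 3, 1), pool now (2, 5, 4)
  proc-C: need (0, 5, 1) fits (2, 5, 4); releases (0, 0, 3), pool now (2, 5, 7)
  proc-D still needs (3, 2, 3) but only (2, 5, 7) is free — short on res1
  proc-I still needs (3, 3, 7) but only (2, 5, 7) is free — short on res1
Processes that can never finish: proc-D and proc-I.
(3) Precisely 0 of the possible complete orderings are safe sequences.


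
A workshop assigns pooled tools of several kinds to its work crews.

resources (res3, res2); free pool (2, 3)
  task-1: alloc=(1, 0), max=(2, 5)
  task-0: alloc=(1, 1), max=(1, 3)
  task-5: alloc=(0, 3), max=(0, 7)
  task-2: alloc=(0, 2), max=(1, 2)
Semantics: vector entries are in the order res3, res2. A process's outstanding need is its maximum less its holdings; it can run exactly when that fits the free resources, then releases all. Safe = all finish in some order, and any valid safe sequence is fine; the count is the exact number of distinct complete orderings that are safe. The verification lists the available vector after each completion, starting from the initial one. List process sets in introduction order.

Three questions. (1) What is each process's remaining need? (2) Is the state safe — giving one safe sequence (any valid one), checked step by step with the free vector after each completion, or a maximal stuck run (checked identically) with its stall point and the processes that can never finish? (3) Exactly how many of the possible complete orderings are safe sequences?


(1) Need matrix, components ordered res3, res2:
  task-1: (1, 5)
  task-0: (0, 2)
  task-5: (0, 4)
  task-2: (1, 0)
(2) SAFE, for example via the order task-0, task-5, task-2, task-1.
Key observation: at task-5 the run first touches a limit — (0, 4) against (3, 4), exact on a resource it actually requests.
Verifying each step:
  pool = (2, 3)
  run task-0 (needs (0, 2), free (2, 3)); after release of (1, 1) the pool is (3, 4)
  run task-5 (needs (0, 4), free (3, 4)); after release of (0, 3) the pool is (3, 7)
  run task-2 (needs (1, 0), free (3, 7)); after release of (0, 2) the pool is (3, 9)
  run task-1 (needs (1, 5), free (3, 9)); after release of (1, 0) the pool is (4, 9)
(3) Precisely 10 of the possible complete orderings are safe sequences.


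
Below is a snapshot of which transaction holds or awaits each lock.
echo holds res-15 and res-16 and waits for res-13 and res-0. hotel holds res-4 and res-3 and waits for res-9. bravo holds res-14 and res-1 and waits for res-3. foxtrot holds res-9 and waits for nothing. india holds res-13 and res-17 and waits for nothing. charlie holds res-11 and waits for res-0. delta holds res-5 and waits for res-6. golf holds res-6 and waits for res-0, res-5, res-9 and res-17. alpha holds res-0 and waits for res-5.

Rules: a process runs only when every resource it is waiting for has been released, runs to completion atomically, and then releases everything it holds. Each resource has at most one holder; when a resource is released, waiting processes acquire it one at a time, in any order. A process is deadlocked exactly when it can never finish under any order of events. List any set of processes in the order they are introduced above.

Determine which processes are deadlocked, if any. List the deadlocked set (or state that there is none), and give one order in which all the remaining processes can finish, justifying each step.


Deadlocked set: echo, charlie, delta, golf and alpha.
Key observation: the cycle delta -> golf -> delta can never break — each member waits on the next; alpha is caught in further circular waits and echo and charlie wait into the deadlock from upstream.
One completion order for the rest: india, foxtrot, hotel, bravo.
Verifying each step:
  india: no waits; runs immediately, freeing res-13 and res-17
  foxtrot: no waits; runs immediately, freeing res-9
  hotel: everything it awaited (res-9) is free; runs, freeing res-4 and res-3
  bravo: everything it awaited (res-3) is free; runs, freeing res-14 and res-1


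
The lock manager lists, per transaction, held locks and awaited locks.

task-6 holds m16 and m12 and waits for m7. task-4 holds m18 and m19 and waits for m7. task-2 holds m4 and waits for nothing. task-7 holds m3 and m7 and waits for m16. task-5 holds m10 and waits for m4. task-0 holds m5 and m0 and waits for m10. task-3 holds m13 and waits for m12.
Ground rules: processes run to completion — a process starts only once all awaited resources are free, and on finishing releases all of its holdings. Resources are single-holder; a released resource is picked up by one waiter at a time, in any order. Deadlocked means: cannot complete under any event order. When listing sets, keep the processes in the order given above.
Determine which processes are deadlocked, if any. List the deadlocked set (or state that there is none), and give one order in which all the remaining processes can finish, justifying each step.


The deadlocked set is task-6, task-4, task-7 and task-3.
Key observation: the wait chain closes on itself along task-6 -> task-7 -> task-6; task-4 and task-3 wait into the deadlock from upstream.
One completion order for the rest: task-2, task-5, task-0.
Check, step by step:
  task-2: no waits; runs immediately, freeing m4
  run task-5 (all its waits — m4 — are resolved); releases m10
  run task-0 (all its waits — m10 — are resolved); releases m5 and m0


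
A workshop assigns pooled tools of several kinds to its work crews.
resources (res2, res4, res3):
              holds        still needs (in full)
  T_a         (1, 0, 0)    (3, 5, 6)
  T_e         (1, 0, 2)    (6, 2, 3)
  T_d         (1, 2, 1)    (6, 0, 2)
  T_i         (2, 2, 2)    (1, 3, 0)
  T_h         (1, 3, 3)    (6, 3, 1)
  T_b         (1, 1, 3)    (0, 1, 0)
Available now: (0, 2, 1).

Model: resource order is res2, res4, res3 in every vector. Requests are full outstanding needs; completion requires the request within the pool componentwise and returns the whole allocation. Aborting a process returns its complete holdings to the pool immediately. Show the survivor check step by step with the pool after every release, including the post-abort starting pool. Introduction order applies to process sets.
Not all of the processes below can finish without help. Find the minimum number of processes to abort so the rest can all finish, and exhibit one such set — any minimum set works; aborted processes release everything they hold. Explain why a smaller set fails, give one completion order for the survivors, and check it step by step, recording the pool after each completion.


Minimum abort set: T_e and T_h.
Key observation: T_d was stuck for good until T_e and T_h gave back (2, 3, 5); in the order shown it finishes at step 4.
No one abort is enough; case by case: T_a alone leaves T_e blocked (short on res2); T_e alone leaves T_d blocked (short on res2); T_d alone leaves T_e blocked (short on res2); T_i alone leaves T_e blocked (short on res2); T_h alone leaves T_e blocked (short on res2); T_b alone leaves T_e blocked (short on res2).
One survivor order: T_i, T_b, T_a, T_d. Verifying each step (post-abort pool first):
  pool = (2, 5, 6)
  T_i needs (1, 3, 0) <= (2, 5, 6) -> finishes; pool += (2, 2, 2) = (4, 7, 8)
  T_b needs (0, 1, 0) <= (4, 7, 8) -> finishes; pool += (1, 1, 3) = (5, 8, 11)
  T_a needs (3, 5, 6) <= (5, 8, 11) -> finishes; pool += (1, 0, 0) = (6, 8, 11)
  T_d needs (6, 0, 2) <= (6, 8, 11) -> finishes; pool += (1, 2, 1) = (7, 10, 12)


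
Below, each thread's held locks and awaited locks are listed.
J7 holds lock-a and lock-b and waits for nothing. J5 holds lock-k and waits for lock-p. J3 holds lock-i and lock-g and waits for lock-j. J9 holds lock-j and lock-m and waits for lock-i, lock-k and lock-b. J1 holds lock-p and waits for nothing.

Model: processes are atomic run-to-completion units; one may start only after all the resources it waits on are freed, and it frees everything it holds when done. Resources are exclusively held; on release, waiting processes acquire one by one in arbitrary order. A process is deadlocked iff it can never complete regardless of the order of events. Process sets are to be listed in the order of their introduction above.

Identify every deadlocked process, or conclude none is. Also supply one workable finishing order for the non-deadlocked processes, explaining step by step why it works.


Deadlocked: J3 and J9.
Key observation: the waits loop around J3 -> J9 -> J3 with no way out; no other process is dragged down with it.
One completion order for the rest: J1, J5, J7.
Step-by-step check:
  run J1 (it waits on nothing); releases lock-p
  J5: everything it awaited (lock-p) is free; runs, freeing lock-k
  run J7 (it waits on nothing); releases lock-a and lock-b


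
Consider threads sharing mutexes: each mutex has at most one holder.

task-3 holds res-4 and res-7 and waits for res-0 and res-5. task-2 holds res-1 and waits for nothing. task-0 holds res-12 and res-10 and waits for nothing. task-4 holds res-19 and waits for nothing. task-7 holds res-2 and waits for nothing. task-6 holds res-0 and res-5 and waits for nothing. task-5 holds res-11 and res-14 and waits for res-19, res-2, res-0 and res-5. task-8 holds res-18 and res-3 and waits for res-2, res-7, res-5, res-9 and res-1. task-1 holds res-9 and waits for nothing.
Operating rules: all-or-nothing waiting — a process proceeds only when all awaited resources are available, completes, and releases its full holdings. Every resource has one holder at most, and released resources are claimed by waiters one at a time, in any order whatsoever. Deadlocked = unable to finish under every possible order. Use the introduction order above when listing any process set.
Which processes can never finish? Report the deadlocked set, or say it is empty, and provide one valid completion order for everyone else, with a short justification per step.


No process is deadlocked.
Key observation: although several processes wait, no cycle exists — each chain bottoms out at a free runner.
One completion order for the rest: task-6, task-0, task-4, task-7, task-2, task-1, task-5, task-3, task-8.
Step-by-step check:
  task-6 waits on nothing -> runs at once and releases res-0 and res-5
  task-0 waits on nothing -> runs at once and releases res-12 and res-10
  task-4 waits on nothing -> runs at once and releases res-19
  task-7 waits on nothing -> runs at once and releases res-2
  task-2 waits on nothing -> runs at once and releases res-1
  task-1 waits on nothing -> runs at once and releases res-9
  task-5: everything it awaited (res-19, res-2, res-0 and res-5) is free; runs, freeing res-11 and res-14
  task-3: everything it awaited (res-0 and res-5) is free; runs, freeing res-4 and res-7
  task-8: everything it awaited (res-2, res-7, res-5, res-9 and res-1) is free; runs, freeing res-18 and res-3


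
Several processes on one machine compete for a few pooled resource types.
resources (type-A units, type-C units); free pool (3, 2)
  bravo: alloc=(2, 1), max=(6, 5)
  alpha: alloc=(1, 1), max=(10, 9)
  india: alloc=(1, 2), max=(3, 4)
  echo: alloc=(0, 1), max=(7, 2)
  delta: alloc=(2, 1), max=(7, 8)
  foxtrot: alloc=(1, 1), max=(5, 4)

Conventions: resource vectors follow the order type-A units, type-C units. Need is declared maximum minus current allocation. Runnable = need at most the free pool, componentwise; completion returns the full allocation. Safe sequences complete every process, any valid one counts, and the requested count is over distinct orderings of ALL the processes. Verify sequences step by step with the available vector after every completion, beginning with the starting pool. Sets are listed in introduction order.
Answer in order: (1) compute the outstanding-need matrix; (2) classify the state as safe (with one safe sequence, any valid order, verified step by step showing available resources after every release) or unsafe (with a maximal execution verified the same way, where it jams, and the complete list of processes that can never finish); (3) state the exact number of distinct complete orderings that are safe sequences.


(1) Remaining need (order type-A units, type-C units):
  bravo: (4, 4)
  alpha: (9, 8)
  india: (2, 2)
  echo: (7, 1)
  delta: (5, 7)
  foxtrot: (4, 3)
(2) The state is SAFE; one workable sequence: india, bravo, foxtrot, echo, delta, alpha.
Key observation: reading the order forward, india is the first process whose need (2, 2) meets the free pool (3, 2) exactly on a resource it requests.
Step-by-step check:
  pool = (3, 2)
  run india (needs (2, 2), free (3, 2)); after release of (1, 2) the pool is (4, 4)
  run bravo (needs (4, 4), free (4, 4)); after release of (2, 1) the pool is (6, 5)
  run foxtrot (needs (4, 3), free (6, 5)); after release of (1, 1) the pool is (7, 6)
  run echo (needs (7, 1), free (7, 6)); after release of (0, 1) the pool is (7, 7)
  run delta (needs (5, 7), free (7, 7)); after release of (2, 1) the pool is (9, 8)
  run alpha (needs (9, 8), free (9, 8)); after release of (1, 1) the pool is (10, 9)
(3) Precisely 2 of the possible complete orderings are safe sequences.


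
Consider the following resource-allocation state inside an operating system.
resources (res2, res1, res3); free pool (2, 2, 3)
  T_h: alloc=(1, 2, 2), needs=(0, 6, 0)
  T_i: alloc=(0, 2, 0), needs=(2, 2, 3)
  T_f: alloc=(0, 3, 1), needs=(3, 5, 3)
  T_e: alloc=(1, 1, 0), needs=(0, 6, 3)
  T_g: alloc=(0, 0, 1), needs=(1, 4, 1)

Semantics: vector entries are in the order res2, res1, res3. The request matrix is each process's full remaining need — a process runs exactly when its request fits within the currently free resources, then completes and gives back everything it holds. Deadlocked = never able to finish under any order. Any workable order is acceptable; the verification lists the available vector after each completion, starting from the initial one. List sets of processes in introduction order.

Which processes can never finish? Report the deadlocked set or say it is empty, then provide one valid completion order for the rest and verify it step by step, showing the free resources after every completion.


Deadlocked: T_h, T_f and T_e.
Key observation: res1 is the bottleneck — with T_i, T_g done the pool holds (2, 4, 4), short of every remaining need.
A valid finishing order for the others: T_i, T_g. Verifying each step:
  pool = (2, 2, 3)
  run T_i (needs (2, 2, 3), free (2, 2, 3)); after release of (0, 2, 0) the pool is (2, 4, 3)
  run T_g (needs (1, 4, 1), free (2, 4, 3)); after release of (0, 0, 1) the pool is (2, 4, 4)
The stuck group stays short no matter what:
  T_h cannot run: need (0, 6, 0) vs free (2, 4, 4) (insufficient res1)
  T_f cannot run: need (3, 5, 3) vs free (2, 4, 4) (insufficient res2 and res1)
  T_e cannot run: need (0, 6, 3) vs free (2, 4, 4) (insufficient res1)


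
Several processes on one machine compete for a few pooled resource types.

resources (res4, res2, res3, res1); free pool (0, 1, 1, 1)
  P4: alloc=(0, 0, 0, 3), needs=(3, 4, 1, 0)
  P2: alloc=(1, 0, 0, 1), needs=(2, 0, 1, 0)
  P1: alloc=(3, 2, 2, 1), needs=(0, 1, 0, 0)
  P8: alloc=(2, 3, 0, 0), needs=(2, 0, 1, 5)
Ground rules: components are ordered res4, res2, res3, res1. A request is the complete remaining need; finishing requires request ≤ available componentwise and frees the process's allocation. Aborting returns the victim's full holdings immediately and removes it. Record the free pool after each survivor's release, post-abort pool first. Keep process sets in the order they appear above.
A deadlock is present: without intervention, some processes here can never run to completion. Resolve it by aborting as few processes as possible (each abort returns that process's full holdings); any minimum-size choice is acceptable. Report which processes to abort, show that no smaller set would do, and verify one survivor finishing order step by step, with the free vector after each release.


Minimum abort set: P8.
Key observation: no ordering could ever have run P4 before the abort of P8; with (2, 3, 0, 0) back in the pool it fits at step 3.
Why nothing smaller works: aborting no one leaves the state deadlocked as given.
Survivors finish in the order: P2, P1, P4. Walking it through (pool after the aborts first):
  pool = (2, 4, 1, 1)
  run P2 (needs (2, 0, 1, 0), free (2, 4, 1, 1)); after release of (1, 0, 0, 1) the pool is (3, 4, 1, 2)
  run P1 (needs (0, 1, 0, 0), free (3, 4, 1, 2)); after release of (3, 2, 2, 1) the pool is (6, 6, 3, 3)
  run P4 (needs (3, 4, 1, 0), free (6, 6, 3, 3)); after release of (0, 0, 0, 3) the pool is (6, 6, 3, 6)


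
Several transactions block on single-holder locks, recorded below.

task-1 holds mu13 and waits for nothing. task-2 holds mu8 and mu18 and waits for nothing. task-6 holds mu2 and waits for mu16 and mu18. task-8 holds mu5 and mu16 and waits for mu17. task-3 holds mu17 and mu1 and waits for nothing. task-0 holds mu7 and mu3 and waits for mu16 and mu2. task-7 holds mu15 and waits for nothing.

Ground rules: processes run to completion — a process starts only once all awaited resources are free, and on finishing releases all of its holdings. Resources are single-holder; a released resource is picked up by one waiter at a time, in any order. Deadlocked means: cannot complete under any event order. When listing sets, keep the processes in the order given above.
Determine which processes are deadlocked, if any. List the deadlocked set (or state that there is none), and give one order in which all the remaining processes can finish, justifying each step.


The deadlocked set is empty.
Key observation: all waits point, directly or indirectly, at processes that can finish, so nothing is permanently blocked.
The rest can finish in the order task-3, task-7, task-2, task-8, task-1, task-6, task-0.
Verifying each step:
  task-3 waits on nothing -> runs at once and releases mu17 and mu1
  task-7 waits on nothing -> runs at once and releases mu15
  task-2 waits on nothing -> runs at once and releases mu8 and mu18
  task-8 waits on mu17 — all released -> runs and releases mu5 and mu16
  task-1 waits on nothing -> runs at once and releases mu13
  task-6 waits on mu16 and mu18 — all released -> runs and releases mu2
  task-0 waits on mu16 and mu2 — all released -> runs and releases mu7 and mu3


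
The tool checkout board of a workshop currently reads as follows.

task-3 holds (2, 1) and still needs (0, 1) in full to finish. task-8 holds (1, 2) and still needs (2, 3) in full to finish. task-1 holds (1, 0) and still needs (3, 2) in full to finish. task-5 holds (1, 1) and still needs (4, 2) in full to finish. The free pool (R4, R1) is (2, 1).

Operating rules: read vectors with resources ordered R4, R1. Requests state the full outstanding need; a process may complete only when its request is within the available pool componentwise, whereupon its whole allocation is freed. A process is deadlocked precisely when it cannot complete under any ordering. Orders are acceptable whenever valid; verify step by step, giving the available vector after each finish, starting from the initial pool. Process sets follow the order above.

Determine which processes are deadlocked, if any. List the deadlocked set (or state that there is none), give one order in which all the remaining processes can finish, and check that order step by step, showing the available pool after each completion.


Nothing here is deadlocked.
Key observation: the pool covers task-3 at once, and every later process fits after earlier releases.
The rest can finish in the order task-3, task-5, task-8, task-1. Walking it through:
  pool = (2, 1)
  run task-3 (needs (0, 1), free (2, 1)); after release of (2, 1) the pool is (4, 2)
  run task-5 (needs (4, 2), free (4, 2)); after release of (1, 1) the pool is (5, 3)
  run task-8 (needs (2, 3), free (5, 3)); after release of (1, 2) the pool is (6, 5)
  run task-1 (needs (3, 2), free (6, 5)); after release of (1, 0) the pool is (7, 5)


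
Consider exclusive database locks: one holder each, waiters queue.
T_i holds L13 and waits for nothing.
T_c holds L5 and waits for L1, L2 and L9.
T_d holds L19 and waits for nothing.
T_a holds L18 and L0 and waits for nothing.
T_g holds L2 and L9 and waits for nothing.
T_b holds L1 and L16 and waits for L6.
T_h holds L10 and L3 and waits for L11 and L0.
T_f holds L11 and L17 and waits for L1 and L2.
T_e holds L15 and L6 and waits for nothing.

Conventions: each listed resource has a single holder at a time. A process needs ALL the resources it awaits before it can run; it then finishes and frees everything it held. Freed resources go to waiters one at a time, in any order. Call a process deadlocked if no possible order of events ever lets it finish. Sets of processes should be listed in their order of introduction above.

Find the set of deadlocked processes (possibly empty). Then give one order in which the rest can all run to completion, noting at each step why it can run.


The deadlocked set is empty.
Key observation: although several processes wait, no cycle exists — each chain bottoms out at a free runner.
One completion order for the rest: T_g, T_e, T_b, T_i, T_a, T_f, T_d, T_c, T_h.
Walking it through:
  T_g: no waits; runs immediately, freeing L2 and L9
  T_e: no waits; runs immediately, freeing L15 and L6
  run T_b (all its waits — L6 — are resolved); releases L1 and L16
  T_i: no waits; runs immediately, freeing L13
  T_a: no waits; runs immediately, freeing L18 and L0
  run T_f (all its waits — L1 and L2 — are resolved); releases L11 and L17
  T_d: no waits; runs immediately, freeing L19
  run T_c (all its waits — L1, L2 and L9 — are resolved); releases L5
  run T_h (all its waits — L11 and L0 — are resolved); releases L10 and L3


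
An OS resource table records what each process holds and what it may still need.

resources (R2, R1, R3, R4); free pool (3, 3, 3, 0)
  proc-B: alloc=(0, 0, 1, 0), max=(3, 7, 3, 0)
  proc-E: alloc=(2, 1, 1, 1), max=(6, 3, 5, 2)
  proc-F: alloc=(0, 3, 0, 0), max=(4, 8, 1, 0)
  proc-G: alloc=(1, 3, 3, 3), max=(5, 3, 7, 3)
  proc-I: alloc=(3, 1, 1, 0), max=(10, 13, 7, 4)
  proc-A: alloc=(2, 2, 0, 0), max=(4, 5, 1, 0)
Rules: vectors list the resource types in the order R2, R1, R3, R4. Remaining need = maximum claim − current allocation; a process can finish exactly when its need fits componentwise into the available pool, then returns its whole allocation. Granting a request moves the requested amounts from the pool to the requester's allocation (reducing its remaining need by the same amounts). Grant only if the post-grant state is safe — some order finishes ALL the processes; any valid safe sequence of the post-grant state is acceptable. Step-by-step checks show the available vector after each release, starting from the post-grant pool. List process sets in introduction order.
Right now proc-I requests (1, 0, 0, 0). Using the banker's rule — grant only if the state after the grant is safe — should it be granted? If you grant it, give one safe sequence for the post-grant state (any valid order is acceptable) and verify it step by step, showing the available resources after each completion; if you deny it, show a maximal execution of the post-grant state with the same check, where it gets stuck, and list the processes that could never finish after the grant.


GRANT — the state after the grant stays safe, e.g. via proc-A, proc-F, proc-B, proc-G, proc-E, proc-I.
Key observation: (2, 3, 3, 0) free after granting still covers proc-A first, and each release covers the next.
Verifying the post-grant state step by step:
  pool = (2, 3, 3, 0)
  proc-A: need (2, 3, 1, 0) fits (2, 3, 3, 0); releases (2, 2, 0, 0), pool now (4, 5, 3, 0)
  proc-F: need (4, 5, 1, 0) fits (4, 5, 3, 0); releases (0, 3, 0, 0), pool now (4, 8, 3, 0)
  proc-B: need (3, 7, 2, 0) fits (4, 8, 3, 0); releases (0, 0, 1, 0), pool now (4, 8, 4, 0)
  proc-G: need (4, 0, 4, 0) fits (4, 8, 4, 0); releases (1, 3, 3, 3), pool now (5, 11, 7, 3)
  proc-E: need (4, 2, 4, 1) fits (5, 11, 7, 3); releases (2, 1, 1, 1), pool now (7, 12, 8, 4)
  proc-I: need (6, 12, 6, 4) fits (7, 12, 8, 4); releases (4, 1, 1, 0), pool now (11, 13, 9, 4)


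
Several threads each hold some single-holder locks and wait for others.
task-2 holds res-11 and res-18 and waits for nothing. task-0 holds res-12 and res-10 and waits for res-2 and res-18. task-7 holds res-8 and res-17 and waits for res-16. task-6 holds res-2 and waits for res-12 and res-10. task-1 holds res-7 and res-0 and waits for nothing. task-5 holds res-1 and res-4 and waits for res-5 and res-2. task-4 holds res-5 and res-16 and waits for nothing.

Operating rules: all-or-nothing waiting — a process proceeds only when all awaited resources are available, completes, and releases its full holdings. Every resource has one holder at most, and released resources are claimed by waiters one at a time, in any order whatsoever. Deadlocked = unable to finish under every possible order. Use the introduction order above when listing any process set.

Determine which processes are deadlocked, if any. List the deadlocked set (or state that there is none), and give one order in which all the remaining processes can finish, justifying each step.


Deadlocked set: task-0, task-6 and task-5.
Key observation: the waits loop around task-0 -> task-6 -> task-0 with no way out; task-5 waits into the deadlock from upstream.
The rest can finish in the order task-2, task-1, task-4, task-7.
Verifying each step:
  task-2: no waits; runs immediately, freeing res-11 and res-18
  task-1: no waits; runs immediately, freeing res-7 and res-0
  task-4: no waits; runs immediately, freeing res-5 and res-16
  task-7 waits on res-16 — all released -> runs and releases res-8 and res-17


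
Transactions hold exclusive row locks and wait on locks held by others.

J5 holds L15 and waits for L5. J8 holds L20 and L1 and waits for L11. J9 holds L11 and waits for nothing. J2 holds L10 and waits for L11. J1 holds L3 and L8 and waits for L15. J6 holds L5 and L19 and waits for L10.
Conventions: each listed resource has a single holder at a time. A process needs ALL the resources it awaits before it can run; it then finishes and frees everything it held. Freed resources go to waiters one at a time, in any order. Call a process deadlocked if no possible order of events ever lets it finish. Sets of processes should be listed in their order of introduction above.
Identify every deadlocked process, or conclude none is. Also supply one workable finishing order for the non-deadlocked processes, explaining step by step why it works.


Nothing here is deadlocked.
Key observation: the waits form no ring: some process can always run, and its releases unblock the others one by one.
The rest can finish in the order J9, J2, J8, J6, J5, J1.
Walking it through:
  J9 waits on nothing -> runs at once and releases L11
  J2: everything it awaited (L11) is free; runs, freeing L10
  J8: everything it awaited (L11) is free; runs, freeing L20 and L1
  J6: everything it awaited (L10) is free; runs, freeing L5 and L19
  J5: everything it awaited (L5) is free; runs, freeing L15
  J1: everything it awaited (L15) is free; runs, freeing L3 and L8


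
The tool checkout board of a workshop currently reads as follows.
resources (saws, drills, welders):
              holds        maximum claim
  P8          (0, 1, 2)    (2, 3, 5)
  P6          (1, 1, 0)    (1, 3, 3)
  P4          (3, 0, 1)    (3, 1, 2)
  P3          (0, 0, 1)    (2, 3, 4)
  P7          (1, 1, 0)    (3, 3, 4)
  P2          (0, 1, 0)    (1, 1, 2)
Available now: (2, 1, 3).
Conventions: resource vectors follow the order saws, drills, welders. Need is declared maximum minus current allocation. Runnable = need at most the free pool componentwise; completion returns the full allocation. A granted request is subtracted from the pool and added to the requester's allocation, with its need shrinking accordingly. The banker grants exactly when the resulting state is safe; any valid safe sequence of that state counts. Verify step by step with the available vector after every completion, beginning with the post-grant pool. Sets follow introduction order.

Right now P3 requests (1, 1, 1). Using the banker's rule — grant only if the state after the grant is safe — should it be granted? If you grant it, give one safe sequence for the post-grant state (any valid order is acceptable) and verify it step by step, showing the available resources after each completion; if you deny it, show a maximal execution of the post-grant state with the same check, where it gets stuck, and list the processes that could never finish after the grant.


DENY. Granting would leave the state unsafe.
Key observation: even finishing P2, P4 leaves just (4, 1, 3) free — too little drills for any of the remaining processes.
Pretend the grant happened; the run P2, P4 goes as far as possible. Step-by-step check:
  pool = (1, 0, 2)
  P2: need (1, 0, 2) fits (1, 0, 2); releases (0, 1, 0), pool now (1, 1, 2)
  P4: need (0, 1, 1) fits (1, 1, 2); releases (3, 0, 1), pool now (4, 1, 3)
  P8 still needs (2, 2, 3) but only (4, 1, 3) is free — short on drills
  P6 still needs (0, 2, 3) but only (4, 1, 3) is free — short on drills
  P3 still needs (1, 2, 2) but only (4, 1, 3) is free — short on drills
  P7 still needs (2, 2, 4) but only (4, 1, 3) is free — short on drills and welders
Processes that could never finish after the grant: P8, P6, P3 and P7.


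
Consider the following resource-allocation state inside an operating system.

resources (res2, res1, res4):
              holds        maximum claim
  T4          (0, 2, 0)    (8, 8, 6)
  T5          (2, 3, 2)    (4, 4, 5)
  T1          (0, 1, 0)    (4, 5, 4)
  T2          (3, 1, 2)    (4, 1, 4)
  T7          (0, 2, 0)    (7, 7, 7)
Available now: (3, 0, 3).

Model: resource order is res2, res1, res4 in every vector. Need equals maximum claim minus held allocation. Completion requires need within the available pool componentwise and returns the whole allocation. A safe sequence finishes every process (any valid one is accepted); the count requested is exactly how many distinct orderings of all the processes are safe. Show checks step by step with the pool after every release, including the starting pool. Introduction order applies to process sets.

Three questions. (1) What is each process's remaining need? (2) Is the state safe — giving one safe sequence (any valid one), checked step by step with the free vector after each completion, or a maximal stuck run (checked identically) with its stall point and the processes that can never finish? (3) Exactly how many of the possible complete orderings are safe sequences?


(1) Outstanding need per process (order res2, res1, res4):
  T4: (8, 6, 6)
  T5: (2, 1, 3)
  T1: (4, 4, 4)
  T2: (1, 0, 2)
  T7: (7, 5, 7)
(2) SAFE, for example via the order T2, T5, T1, T7, T4.
Key observation: reading the order forward, T5 is the first process whose need (2, 1, 3) meets the free pool (6, 1, 5) exactly on a resource it requests.
Walking it through:
  pool = (3, 0, 3)
  T2: need (1, 0, 2) fits (3, 0, 3); releases (3, 1, 2), pool now (6, 1, 5)
  T5: need (2, 1, 3) fits (6, 1, 5); releases (2, 3, 2), pool now (8, 4, 7)
  T1: need (4, 4, 4) fits (8, 4, 7); releases (0, 1, 0), pool now (8, 5, 7)
  T7: need (7, 5, 7) fits (8, 5, 7); releases (0, 2, 0), pool now (8, 7, 7)
  T4: need (8, 6, 6) fits (8, 7, 7); releases (0, 2, 0), pool now (8, 9, 7)
(3) The exact count: 1 of the possible complete orderings is a safe sequence.


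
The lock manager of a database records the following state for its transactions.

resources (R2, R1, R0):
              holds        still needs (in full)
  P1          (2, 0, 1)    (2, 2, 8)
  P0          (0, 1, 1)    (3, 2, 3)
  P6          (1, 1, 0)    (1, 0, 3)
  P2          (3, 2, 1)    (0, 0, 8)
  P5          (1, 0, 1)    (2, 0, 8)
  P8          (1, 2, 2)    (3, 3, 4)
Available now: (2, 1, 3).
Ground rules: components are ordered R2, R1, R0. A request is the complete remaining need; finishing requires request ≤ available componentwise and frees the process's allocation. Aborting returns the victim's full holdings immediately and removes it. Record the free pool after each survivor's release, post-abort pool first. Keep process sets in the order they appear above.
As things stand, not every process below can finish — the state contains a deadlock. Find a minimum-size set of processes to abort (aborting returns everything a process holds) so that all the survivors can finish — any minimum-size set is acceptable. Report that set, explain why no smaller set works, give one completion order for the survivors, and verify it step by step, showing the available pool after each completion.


Abort P1 and P5.
Key observation: before aborting P1 and P5, P2 was permanently blocked — no order could ever run it; afterwards it completes at step 4.
Why nothing smaller works — every single abort fails: P1 alone leaves P2 blocked (short on R0); P0 alone leaves P1 blocked (short on R0); P6 alone leaves P1 blocked (short on R0); P2 alone leaves P1 blocked (short on R0); P5 alone leaves P1 blocked (short on R0); P8 alone leaves P1 blocked (short on R0).
The survivors complete as P6, P0, P8, P2. Verifying each step (starting from the post-abort pool):
  pool = (5, 1, 5)
  P6 needs (1, 0, 3) <= (5, 1, 5) -> finishes; pool += (1, 1, 0) = (6, 2, 5)
  P0 needs (3, 2, 3) <= (6, 2, 5) -> finishes; pool += (0, 1, 1) = (6, 3, 6)
  P8 needs (3, 3, 4) <= (6, 3, 6) -> finishes; pool += (1, 2, 2) = (7, 5, 8)
  P2 needs (0, 0, 8) <= (7, 5, 8) -> finishes; pool += (3, 2, 1) = (10, 7, 9)


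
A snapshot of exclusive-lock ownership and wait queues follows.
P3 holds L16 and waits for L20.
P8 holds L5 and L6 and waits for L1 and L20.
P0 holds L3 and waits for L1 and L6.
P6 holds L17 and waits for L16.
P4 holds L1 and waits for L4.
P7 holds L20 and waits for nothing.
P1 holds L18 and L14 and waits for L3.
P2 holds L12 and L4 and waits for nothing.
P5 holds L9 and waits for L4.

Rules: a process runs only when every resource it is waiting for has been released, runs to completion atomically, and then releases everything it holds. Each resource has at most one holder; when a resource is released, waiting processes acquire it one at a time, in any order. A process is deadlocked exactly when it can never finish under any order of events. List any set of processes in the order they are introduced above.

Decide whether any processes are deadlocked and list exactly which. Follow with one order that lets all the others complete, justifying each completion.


Nothing here is deadlocked.
Key observation: the wait graph is acyclic; completion cascades from the unblocked processes through everyone else.
A valid finishing order for the others: P2, P7, P3, P4, P6, P8, P0, P5, P1.
Verifying each step:
  run P2 (it waits on nothing); releases L12 and L4
  run P7 (it waits on nothing); releases L20
  P3 waits on L20 — all released -> runs and releases L16
  P4 waits on L4 — all released -> runs and releases L1
  P6 waits on L16 — all released -> runs and releases L17
  P8 waits on L1 and L20 — all released -> runs and releases L5 and L6
  P0 waits on L1 and L6 — all released -> runs and releases L3
  P5 waits on L4 — all released -> runs and releases L9
  P1 waits on L3 — all released -> runs and releases L18 and L14


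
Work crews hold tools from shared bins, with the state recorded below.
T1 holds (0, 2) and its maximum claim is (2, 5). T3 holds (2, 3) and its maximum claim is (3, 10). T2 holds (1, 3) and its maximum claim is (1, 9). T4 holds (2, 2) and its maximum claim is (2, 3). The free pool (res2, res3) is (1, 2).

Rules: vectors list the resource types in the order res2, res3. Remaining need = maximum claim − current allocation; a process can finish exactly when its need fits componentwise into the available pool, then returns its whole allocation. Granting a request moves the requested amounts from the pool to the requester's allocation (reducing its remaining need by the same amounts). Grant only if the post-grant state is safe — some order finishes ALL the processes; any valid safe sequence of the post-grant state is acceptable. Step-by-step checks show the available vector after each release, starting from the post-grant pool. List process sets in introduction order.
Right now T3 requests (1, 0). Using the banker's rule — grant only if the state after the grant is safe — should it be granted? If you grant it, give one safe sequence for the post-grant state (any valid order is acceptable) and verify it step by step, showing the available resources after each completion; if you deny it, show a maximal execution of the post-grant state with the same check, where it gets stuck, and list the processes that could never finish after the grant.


GRANT — the state after the grant stays safe, e.g. via T4, T1, T2, T3.
Key observation: (0, 2) free after granting still covers T4 first, and each release covers the next.
Step-by-step check of the post-grant state:
  pool = (0, 2)
  T4: need (0, 1) fits (0, 2); releases (2, 2), pool now (2, 4)
  T1: need (2, 3) fits (2, 4); releases (0, 2), pool now (2, 6)
  T2: need (0, 6) fits (2, 6); releases (1, 3), pool now (3, 9)
  T3: need (0, 7) fits (3, 9); releases (3, 3), pool now (6, 12)


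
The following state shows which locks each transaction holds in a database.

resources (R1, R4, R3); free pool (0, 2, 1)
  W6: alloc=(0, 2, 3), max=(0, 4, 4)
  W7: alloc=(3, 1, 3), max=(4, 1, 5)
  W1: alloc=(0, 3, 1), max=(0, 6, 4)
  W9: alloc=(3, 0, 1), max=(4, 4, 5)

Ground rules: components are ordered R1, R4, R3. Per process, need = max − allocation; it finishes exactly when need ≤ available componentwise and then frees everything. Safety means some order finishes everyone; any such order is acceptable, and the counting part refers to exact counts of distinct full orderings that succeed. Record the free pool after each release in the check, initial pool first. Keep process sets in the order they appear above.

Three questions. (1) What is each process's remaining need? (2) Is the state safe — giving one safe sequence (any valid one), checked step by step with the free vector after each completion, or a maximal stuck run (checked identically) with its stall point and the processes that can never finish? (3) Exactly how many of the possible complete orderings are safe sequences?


(1) Remaining need (order R1, R4, R3):
  W6: (0, 2, 1)
  W7: (1, 0, 2)
  W1: (0, 3, 3)
  W9: (1, 4, 4)
(2) The state is UNSAFE.
Key observation: the wall is R1: completing W6, W1 brings the pool only to (0, 7, 5), and all the rest need more.
Going as far as possible: W6, W1; after that, nothing fits. Check, step by step:
  pool = (0, 2, 1)
  W6: need (0, 2, 1) fits (0, 2, 1); releases (0, 2, 3), pool now (0, 4, 4)
  W1: need (0, 3, 3) fits (0, 4, 4); releases (0, 3, 1), pool now (0, 7, 5)
  blocked: W7 wants (1, 0, 2), pool (0, 7, 5) — not enough R1
  blocked: W9 wants (1, 4, 4), pool (0, 7, 5) — not enough R1
Permanently blocked: W7 and W9.
(3) The exact count: 0 of the possible complete orderings are safe sequences.
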